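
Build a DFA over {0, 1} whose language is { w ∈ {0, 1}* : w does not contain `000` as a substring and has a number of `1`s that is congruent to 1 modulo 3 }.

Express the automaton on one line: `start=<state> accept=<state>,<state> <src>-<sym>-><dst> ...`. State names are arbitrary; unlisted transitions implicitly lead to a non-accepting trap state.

start=S0 accept=S2,S4,S7 S0-0->S1 S0-1->S2 S1-0->S3 S1-1->S2 S2-0->S4 S2-1->S5 S3-0->S6 S3-1->S2 S4-0->S7 S4-1->S5 S5-0->S8 S5-1->S0 S6-0->S6 S6-1->S9 S7-0->S9 S7-1->S5 S8-0->S10 S8-1->S0 S9-0->S9 S9-1->S11 S10-0->S11 S10-1->S0 S11-0->S11 S11-1->S6

Handle the two conditions separately and then intersect. The first has 4 states tracking partial matches of the forbidden pattern `000`; the second has 3 states tracking the count of `1`s modulo 3. A product state is a pair (one from each), accepting exactly when both do.
A 12-state machine:
          0    1  
>  S0     S1   S2 
   S1     S3   S2 
 * S2     S4   S5 
   S3     S6   S2 
 * S4     S7   S5 
   S5     S8   S0 
   S6     S6   S9 
 * S7     S9   S5 
   S8    S10   S0 
   S9     S9  S11 
   S10   S11   S0 
   S11   S11   S6 
(> = start, * = accepting)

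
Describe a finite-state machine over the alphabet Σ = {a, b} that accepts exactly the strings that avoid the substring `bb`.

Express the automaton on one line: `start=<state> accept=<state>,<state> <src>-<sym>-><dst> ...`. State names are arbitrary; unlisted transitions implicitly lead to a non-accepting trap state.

start=s0 accept=s0,s1 s0-a->s0 s0-b->s1 s1-a->s0 s1-b->s2 s2-a->s2 s2-b->s2

This is the complement of 'contains `bb`'. Use the same substring-matching states — s0 through s2 holding how much of `bb` has just been matched — but flip the accepting set: everything except the trap s2 accepts.
A 3-state machine:
        a   b  
>* s0   s0  s1 
 * s1   s0  s2 
   s2   s2  s2 
(> = start, * = accepting)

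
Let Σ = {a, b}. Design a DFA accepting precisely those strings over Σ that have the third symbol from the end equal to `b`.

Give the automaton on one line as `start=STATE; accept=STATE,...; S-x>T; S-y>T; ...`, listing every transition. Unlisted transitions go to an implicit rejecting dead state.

A DFA must remember the last 3 symbols (since which symbol is third-to-last isn't known until the input ends). Use one state per possible window of the last ≤3 symbols; accept from those whose window starts with `b`.
A 15-state machine:
          a    b  
>  q0     q1   q2 
   q1     q3   q4 
   q2     q5   q6 
   q3     q7   q8 
   q4     q9  q10 
   q5    q11  q12 
   q6    q13  q14 
   q7     q7   q8 
   q8     q9  q10 
   q9    q11  q12 
   q10   q13  q14 
 * q11    q7   q8 
 * q12    q9  q10 
 * q13   q11  q12 
 * q14   q13  q14 
(> = start, * = accepting)

start=q0; accept=q11,q12,q13,q14; q0-a>q1; q0-b>q2; q1-a>q3; q1-b>q4; q2-a>q5; q2-b>q6; q3-a>q7; q3-b>q8; q4-a>q9; q4-b>q10; q5-a>q11; q5-b>q12; q6-a>q13; q6-b>q14; q7-a>q7; q7-b>q8; q8-a>q9; q8-b>q10; q9-a>q11; q9-b>q12; q10-a>q13; q10-b>q14; q11-a>q7; q11-b>q8; q12-a>q9; q12-b>q10; q13-a>q11; q13-b>q12; q14-a>q13; q14-b>q14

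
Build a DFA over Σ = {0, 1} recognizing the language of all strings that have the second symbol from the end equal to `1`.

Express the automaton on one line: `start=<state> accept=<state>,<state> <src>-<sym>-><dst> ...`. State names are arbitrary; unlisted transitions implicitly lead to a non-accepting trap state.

Because acceptance depends on a position counted from the end, the machine has to buffer the most recent 2 symbols. Make each state the string of the last up-to-2 symbols read; on input `x` shift the window left and append `x`. Accept when the buffered window has length 2 and begins with `1`.
        0   1  
>  q0   q1  q2 
   q1   q3  q4 
   q2   q5  q6 
   q3   q3  q4 
   q4   q5  q6 
 * q5   q3  q4 
 * q6   q5  q6 
(> = start, * = accepting)

start=q0 accept=q5,q6 q0-0->q1 q0-1->q2 q1-0->q3 q1-1->q4 q2-0->q5 q2-1->q6 q3-0->q3 q3-1->q4 q4-0->q5 q4-1->q6 q5-0->q3 q5-1->q4 q6-0->q5 q6-1->q6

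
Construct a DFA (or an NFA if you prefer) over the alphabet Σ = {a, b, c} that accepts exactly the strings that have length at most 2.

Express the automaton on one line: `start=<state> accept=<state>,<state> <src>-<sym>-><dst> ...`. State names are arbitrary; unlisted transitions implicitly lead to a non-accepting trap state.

start=q0 accept=q0,q1,q2 q0-a->q1 q0-b->q1 q0-c->q1 q1-a->q2 q1-b->q2 q1-c->q2 q2-a->q3 q2-b->q3 q2-c->q3 q3-a->q3 q3-b->q3 q3-c->q3

Count input length up to 3: every symbol moves from q0 toward q3, which means 'more than 2' and absorbs. Accept from {q0, q1, q2}.
With 4 states:
        a   b   c  
>* q0   q1  q1  q1 
 * q1   q2  q2  q2 
 * q2   q3  q3  q3 
   q3   q3  q3  q3 
(> = start, * = accepting)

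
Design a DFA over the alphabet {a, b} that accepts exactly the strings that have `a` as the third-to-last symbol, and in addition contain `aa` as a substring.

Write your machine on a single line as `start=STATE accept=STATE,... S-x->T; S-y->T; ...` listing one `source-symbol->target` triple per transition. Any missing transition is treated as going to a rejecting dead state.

start=q0; accept=q7,q8,q15,q16; q0-a->q1; q0-b->q2; q1-a->q3; q1-b->q4; q2-a->q5; q2-b->q6; q3-a->q7; q3-b->q8; q4-a->q9; q4-b->q10; q5-a->q11; q5-b->q12; q6-a->q13; q6-b->q14; q7-a->q7; q7-b->q8; q8-a->q15; q8-b->q16; q9-a->q11; q9-b->q12; q10-a->q13; q10-b->q14; q11-a->q7; q11-b->q8; q12-a->q9; q12-b->q10; q13-a->q11; q13-b->q12; q14-a->q13; q14-b->q14; q15-a->q11; q15-b->q17; q16-a->q18; q16-b->q19; q17-a->q15; q17-b->q16; q18-a->q11; q18-b->q17; q19-a->q18; q19-b->q19

Handle the two conditions separately and then intersect. The first has 15 states tracking the last 3 symbols read; the second has 3 states tracking whether and how much of `aa` has been seen. A product state is a pair (one from each), accepting exactly when both do.
20 states suffice.
          a    b  
>  q0     q1   q2 
   q1     q3   q4 
   q2     q5   q6 
   q3     q7   q8 
   q4     q9  q10 
   q5    q11  q12 
   q6    q13  q14 
 * q7     q7   q8 
 * q8    q15  q16 
   q9    q11  q12 
   q10   q13  q14 
   q11    q7   q8 
   q12    q9  q10 
   q13   q11  q12 
   q14   q13  q14 
 * q15   q11  q17 
 * q16   q18  q19 
   q17   q15  q16 
   q18   q11  q17 
   q19   q18  q19 
(> = start, * = accepting)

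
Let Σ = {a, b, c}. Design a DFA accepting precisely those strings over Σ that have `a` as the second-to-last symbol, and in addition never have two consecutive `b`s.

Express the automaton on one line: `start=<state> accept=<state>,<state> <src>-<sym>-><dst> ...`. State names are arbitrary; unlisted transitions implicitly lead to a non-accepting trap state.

Handle the two conditions separately and then intersect. The first has 13 states tracking the last 2 symbols read; the second has 3 states tracking partial matches of the forbidden pattern `bb`. A product state is a pair (one from each), accepting exactly when both do. Minimizing collapses redundant product states.
7 states suffice.
        a   b   c  
>  s0   s1  s2  s0 
   s1   s3  s4  s5 
   s2   s1  s6  s0 
 * s3   s3  s4  s5 
 * s4   s1  s6  s0 
 * s5   s1  s2  s0 
   s6   s6  s6  s6 
(> = start, * = accepting)

start=s0 accept=s3,s4,s5 s0-a->s1 s0-b->s2 s0-c->s0 s1-a->s3 s1-b->s4 s1-c->s5 s2-a->s1 s2-b->s6 s2-c->s0 s3-a->s3 s3-b->s4 s3-c->s5 s4-a->s1 s4-b->s6 s4-c->s0 s5-a->s1 s5-b->s2 s5-c->s0 s6-a->s6 s6-b->s6 s6-c->s6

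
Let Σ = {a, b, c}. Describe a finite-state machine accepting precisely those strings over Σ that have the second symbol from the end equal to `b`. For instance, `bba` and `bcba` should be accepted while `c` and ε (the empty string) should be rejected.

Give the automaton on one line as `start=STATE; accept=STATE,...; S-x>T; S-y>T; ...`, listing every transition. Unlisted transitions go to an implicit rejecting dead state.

start=q0; accept=q7,q8,q9; q0-a>q1; q0-b>q2; q0-c>q3; q1-a>q4; q1-b>q5; q1-c>q6; q2-a>q7; q2-b>q8; q2-c>q9; q3-a>q10; q3-b>q11; q3-c>q12; q4-a>q4; q4-b>q5; q4-c>q6; q5-a>q7; q5-b>q8; q5-c>q9; q6-a>q10; q6-b>q11; q6-c>q12; q7-a>q4; q7-b>q5; q7-c>q6; q8-a>q7; q8-b>q8; q8-c>q9; q9-a>q10; q9-b>q11; q9-c>q12; q10-a>q4; q10-b>q5; q10-c>q6; q11-a>q7; q11-b>q8; q11-c>q9; q12-a>q10; q12-b>q11; q12-c>q12

Because acceptance depends on a position counted from the end, the machine has to buffer the most recent 2 symbols. Make each state the string of the last up-to-2 symbols read; on input `x` shift the window left and append `x`. Accept when the buffered window has length 2 and begins with `b`.
          a    b    c  
>  q0     q1   q2   q3 
   q1     q4   q5   q6 
   q2     q7   q8   q9 
   q3    q10  q11  q12 
   q4     q4   q5   q6 
   q5     q7   q8   q9 
   q6    q10  q11  q12 
 * q7     q4   q5   q6 
 * q8     q7   q8   q9 
 * q9    q10  q11  q12 
   q10    q4   q5   q6 
   q11    q7   q8   q9 
   q12   q10  q11  q12 
(> = start, * = accepting)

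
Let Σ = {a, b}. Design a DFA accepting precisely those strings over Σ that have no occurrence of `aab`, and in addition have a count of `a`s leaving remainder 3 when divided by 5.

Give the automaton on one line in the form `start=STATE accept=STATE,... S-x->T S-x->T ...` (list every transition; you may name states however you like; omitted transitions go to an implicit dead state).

Build one automaton per condition and run them in lockstep. One (4 states) tracks partial matches of the forbidden pattern `aab`; the other (5 states) tracks the count of `a`s modulo 5. Each combined state is a pair, one component from each; accept when both components accept.
A 20-state machine:
          a    b  
>  q0     q1   q0 
   q1     q2   q3 
   q2     q4   q5 
   q3     q6   q3 
 * q4     q7   q8 
   q5     q8   q5 
   q6     q4   q9 
   q7    q10  q11 
   q8    q11   q8 
   q9    q12   q9 
   q10   q13  q14 
   q11   q14  q11 
 * q12    q7  q15 
   q13    q2  q16 
   q14   q16  q14 
 * q15   q17  q15 
   q16    q5  q16 
   q17   q10  q18 
   q18   q19  q18 
   q19   q13   q0 
(> = start, * = accepting)

start=q0 accept=q4,q12,q15 q0-a->q1 q0-b->q0 q1-a->q2 q1-b->q3 q2-a->q4 q2-b->q5 q3-a->q6 q3-b->q3 q4-a->q7 q4-b->q8 q5-a->q8 q5-b->q5 q6-a->q4 q6-b->q9 q7-a->q10 q7-b->q11 q8-a->q11 q8-b->q8 q9-a->q12 q9-b->q9 q10-a->q13 q10-b->q14 q11-a->q14 q11-b->q11 q12-a->q7 q12-b->q15 q13-a->q2 q13-b->q16 q14-a->q16 q14-b->q14 q15-a->q17 q15-b->q15 q16-a->q5 q16-b->q16 q17-a->q10 q17-b->q18 q18-a->q19 q18-b->q18 q19-a->q13 q19-b->q0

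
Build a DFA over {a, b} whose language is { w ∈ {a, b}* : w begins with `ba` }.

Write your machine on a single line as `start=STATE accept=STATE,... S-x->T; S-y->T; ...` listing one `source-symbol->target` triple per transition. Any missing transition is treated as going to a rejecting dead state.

start=q0; accept=q2; q0-a->q3; q0-b->q1; q1-a->q2; q1-b->q3; q2-a->q2; q2-b->q2; q3-a->q3; q3-b->q3

Check the first 2 symbols one by one: q0 through q1 record how many have matched `ba` so far; any wrong symbol goes to the dead state q3. After all 2 match we enter the accepting sink q2.
4 states suffice.
        a   b  
>  q0   q3  q1 
   q1   q2  q3 
 * q2   q2  q2 
   q3   q3  q3 
(> = start, * = accepting)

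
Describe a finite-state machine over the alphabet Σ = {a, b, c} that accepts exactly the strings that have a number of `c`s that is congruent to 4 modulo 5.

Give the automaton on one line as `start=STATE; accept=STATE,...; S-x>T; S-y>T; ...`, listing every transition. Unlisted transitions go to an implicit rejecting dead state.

The only thing that matters is how many `c`s have appeared, reduced mod 5. Use one state per residue: S0 for 0, …, S4 for 4. Reading `c` moves to the next residue; anything else stays put. S4 is accepting.
A 5-state machine:
        a   b   c  
>  S0   S0  S0  S1 
   S1   S1  S1  S2 
   S2   S2  S2  S3 
   S3   S3  S3  S4 
 * S4   S4  S4  S0 
(> = start, * = accepting)

start=S0; accept=S4; S0-a>S0; S0-b>S0; S0-c>S1; S1-a>S1; S1-b>S1; S1-c>S2; S2-a>S2; S2-b>S2; S2-c>S3; S3-a>S3; S3-b>S3; S3-c>S4; S4-a>S4; S4-b>S4; S4-c>S0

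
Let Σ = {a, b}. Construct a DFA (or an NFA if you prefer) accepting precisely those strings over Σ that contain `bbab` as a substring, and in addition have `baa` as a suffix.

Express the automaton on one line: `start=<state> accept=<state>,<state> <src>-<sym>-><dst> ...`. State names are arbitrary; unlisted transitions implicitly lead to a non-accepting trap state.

Run two small machines in parallel and take their product. One (5 states) tracks whether and how much of `bbab` has been seen; the other (4 states) tracks how much of the suffix `baa` has currently been matched. Each combined state is a pair, one component from each; accept when both components accept.
        a   b  
>  S0   S0  S1 
   S1   S2  S3 
   S2   S4  S1 
   S3   S5  S3 
   S4   S0  S1 
   S5   S4  S6 
   S6   S7  S6 
   S7   S8  S6 
 * S8   S9  S6 
   S9   S9  S6 
(> = start, * = accepting)

start=S0 accept=S8 S0-a->S0 S0-b->S1 S1-a->S2 S1-b->S3 S2-a->S4 S2-b->S1 S3-a->S5 S3-b->S3 S4-a->S0 S4-b->S1 S5-a->S4 S5-b->S6 S6-a->S7 S6-b->S6 S7-a->S8 S7-b->S6 S8-a->S9 S8-b->S6 S9-a->S9 S9-b->S6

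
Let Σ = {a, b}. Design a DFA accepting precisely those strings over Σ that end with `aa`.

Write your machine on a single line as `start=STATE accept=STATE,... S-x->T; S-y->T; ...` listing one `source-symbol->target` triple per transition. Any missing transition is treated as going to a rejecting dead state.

Remember how much of `aa` the current input suffix matches. State q0 means no match yet; q1 means the last symbol is `a`; q2 means the last 2 symbols are `aa`. Only q2 accepts. On a mismatch, fall back to the longest proper suffix that is still a prefix of `aa`.
3 states suffice.
        a   b  
>  q0   q1  q0 
   q1   q2  q0 
 * q2   q2  q0 
(> = start, * = accepting)

start=q0; accept=q2; q0-a->q1; q0-b->q0; q1-a->q2; q1-b->q0; q2-a->q2; q2-b->q0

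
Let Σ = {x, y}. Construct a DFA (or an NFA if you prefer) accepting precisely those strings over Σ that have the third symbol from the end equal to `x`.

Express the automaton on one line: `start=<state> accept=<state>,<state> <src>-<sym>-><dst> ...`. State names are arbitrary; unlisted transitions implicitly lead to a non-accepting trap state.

A DFA must remember the last 3 symbols (since which symbol is third-to-last isn't known until the input ends). Use one state per possible window of the last ≤3 symbols; accept from those whose window starts with `x`.
          x    y  
>  s0     s1   s2 
   s1     s3   s4 
   s2     s5   s6 
   s3     s7   s8 
   s4     s9  s10 
   s5    s11  s12 
   s6    s13  s14 
 * s7     s7   s8 
 * s8     s9  s10 
 * s9    s11  s12 
 * s10   s13  s14 
   s11    s7   s8 
   s12    s9  s10 
   s13   s11  s12 
   s14   s13  s14 
(> = start, * = accepting)

start=s0 accept=s7,s8,s9,s10 s0-x->s1 s0-y->s2 s1-x->s3 s1-y->s4 s2-x->s5 s2-y->s6 s3-x->s7 s3-y->s8 s4-x->s9 s4-y->s10 s5-x->s11 s5-y->s12 s6-x->s13 s6-y->s14 s7-x->s7 s7-y->s8 s8-x->s9 s8-y->s10 s9-x->s11 s9-y->s12 s10-x->s13 s10-y->s14 s11-x->s7 s11-y->s8 s12-x->s9 s12-y->s10 s13-x->s11 s13-y->s12 s14-x->s13 s14-y->s14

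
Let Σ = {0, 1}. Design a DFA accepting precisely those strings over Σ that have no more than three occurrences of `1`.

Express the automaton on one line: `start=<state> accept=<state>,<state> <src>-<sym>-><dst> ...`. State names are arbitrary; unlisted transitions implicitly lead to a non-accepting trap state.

Count `1`s, saturating at 4: states S0 through S3 mean 0 through 3 `1`s seen; S4 means more than 3. Each `1` increments (capped at S4); other symbols loop. Accept from {S0, S1, S2, S3}.
5 states suffice.
        0   1  
>* S0   S0  S1 
 * S1   S1  S2 
 * S2   S2  S3 
 * S3   S3  S4 
   S4   S4  S4 
(> = start, * = accepting)

start=S0 accept=S0,S1,S2,S3 S0-0->S0 S0-1->S1 S1-0->S1 S1-1->S2 S2-0->S2 S2-1->S3 S3-0->S3 S3-1->S4 S4-0->S4 S4-1->S4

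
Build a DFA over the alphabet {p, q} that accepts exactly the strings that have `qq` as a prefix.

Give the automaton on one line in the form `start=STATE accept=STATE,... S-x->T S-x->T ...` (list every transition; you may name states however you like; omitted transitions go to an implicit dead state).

Check the first 2 symbols one by one: S0 through S1 record how many have matched `qq` so far; any wrong symbol goes to the dead state S3. After all 2 match we enter the accepting sink S2.
A 4-state machine:
        p   q  
>  S0   S3  S1 
   S1   S3  S2 
 * S2   S2  S2 
   S3   S3  S3 
(> = start, * = accepting)

start=S0 accept=S2 S0-p->S3 S0-q->S1 S1-p->S3 S1-q->S2 S2-p->S2 S2-q->S2 S3-p->S3 S3-q->S3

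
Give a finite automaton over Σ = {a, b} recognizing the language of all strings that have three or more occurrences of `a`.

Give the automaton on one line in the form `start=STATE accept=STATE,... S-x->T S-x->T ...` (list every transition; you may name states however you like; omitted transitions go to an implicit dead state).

Only the number of `a`s matters, and only up to 4. Make a chain S0 → S1 → S2 → S3 → S4 advanced by each `a` (with S4 absorbing); every other symbol self-loops. The accepting set is {S3, S4}.
        a   b  
>  S0   S1  S0 
   S1   S2  S1 
   S2   S3  S2 
 * S3   S4  S3 
 * S4   S4  S4 
(> = start, * = accepting)

start=S0 accept=S3,S4 S0-a->S1 S0-b->S0 S1-a->S2 S1-b->S1 S2-a->S3 S2-b->S2 S3-a->S4 S3-b->S3 S4-a->S4 S4-b->S4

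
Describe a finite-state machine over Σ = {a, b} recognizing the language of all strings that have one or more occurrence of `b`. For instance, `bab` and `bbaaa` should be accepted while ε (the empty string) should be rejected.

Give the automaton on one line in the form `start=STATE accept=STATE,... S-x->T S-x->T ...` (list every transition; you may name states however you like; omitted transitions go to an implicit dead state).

Only the number of `b`s matters, and only up to 2. Make a chain q0 → q1 → q2 advanced by each `b` (with q2 absorbing); every other symbol self-loops. The accepting set is {q1, q2}.
With 3 states:
        a   b  
>  q0   q0  q1 
 * q1   q1  q2 
 * q2   q2  q2 
(> = start, * = accepting)

start=q0 accept=q1,q2 q0-a->q0 q0-b->q1 q1-a->q1 q1-b->q2 q2-a->q2 q2-b->q2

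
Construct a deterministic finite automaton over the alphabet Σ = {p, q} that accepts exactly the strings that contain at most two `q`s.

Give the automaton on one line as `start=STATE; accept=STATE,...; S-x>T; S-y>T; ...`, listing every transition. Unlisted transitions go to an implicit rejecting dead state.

Count `q`s, saturating at 3: states A through C mean 0 through 2 `q`s seen; D means more than 2. Each `q` increments (capped at D); other symbols loop. Accept from {A, B, C}.
       p  q 
>* A   A  B 
 * B   B  C 
 * C   C  D 
   D   D  D 
(> = start, * = accepting)

start=A; accept=A,B,C; A-p>A; A-q>B; B-p>B; B-q>C; C-p>C; C-q>D; D-p>D; D-q>D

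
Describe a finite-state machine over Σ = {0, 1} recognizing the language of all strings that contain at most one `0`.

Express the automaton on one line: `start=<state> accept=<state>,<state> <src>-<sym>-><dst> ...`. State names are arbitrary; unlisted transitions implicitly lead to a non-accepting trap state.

Count `0`s, saturating at 2: state s0 means no `0` yet, s1 means one `0` seen, s2 means more than one. Each `0` increments (capped at s2); other symbols loop. Accept from {s0, s1}.
3 states suffice.
        0   1  
>* s0   s1  s0 
 * s1   s2  s1 
   s2   s2  s2 
(> = start, * = accepting)

start=s0 accept=s0,s1 s0-0->s1 s0-1->s0 s1-0->s2 s1-1->s1 s2-0->s2 s2-1->s2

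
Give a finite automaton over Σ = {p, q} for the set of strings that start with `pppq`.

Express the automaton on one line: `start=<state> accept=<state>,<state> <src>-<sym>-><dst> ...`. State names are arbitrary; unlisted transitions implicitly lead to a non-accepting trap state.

Walk along `pppq` while the input agrees: from A take `p` to B, and so on. Any deviation drops to the rejecting sink F. Once E is reached the prefix is confirmed and every continuation is accepted.
With 6 states:
       p  q 
>  A   B  F 
   B   C  F 
   C   D  F 
   D   F  E 
 * E   E  E 
   F   F  F 
(> = start, * = accepting)

start=A accept=E A-p->B A-q->F B-p->C B-q->F C-p->D C-q->F D-p->F D-q->E E-p->E E-q->E F-p->F F-q->F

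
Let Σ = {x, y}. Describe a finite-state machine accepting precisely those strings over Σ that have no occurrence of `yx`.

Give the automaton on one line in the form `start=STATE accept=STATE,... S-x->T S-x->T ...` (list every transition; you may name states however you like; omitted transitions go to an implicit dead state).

Track partial matches of the forbidden pattern `yx`. State C is a dead state reached once `yx` has occurred; every other state accepts. A means no part of `yx` is currently matched.
With 3 states:
       x  y 
>* A   A  B 
 * B   C  B 
   C   C  C 
(> = start, * = accepting)

start=A accept=A,B A-x->A A-y->B B-x->C B-y->B C-x->C C-y->C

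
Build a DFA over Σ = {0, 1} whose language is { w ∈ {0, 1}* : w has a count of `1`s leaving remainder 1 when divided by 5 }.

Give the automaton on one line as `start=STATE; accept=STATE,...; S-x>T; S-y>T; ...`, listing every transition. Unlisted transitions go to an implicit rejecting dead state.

start=q0; accept=q1; q0-0>q0; q0-1>q1; q1-0>q1; q1-1>q2; q2-0>q2; q2-1>q3; q3-0>q3; q3-1>q4; q4-0>q4; q4-1>q0

Keep the running count of `1`s modulo 5: each `1` advances along the cycle q0 → q1 → q2 → q3 → q4 → q0 while other symbols loop. Accept at q1.
With 5 states:
        0   1  
>  q0   q0  q1 
 * q1   q1  q2 
   q2   q2  q3 
   q3   q3  q4 
   q4   q4  q0 
(> = start, * = accepting)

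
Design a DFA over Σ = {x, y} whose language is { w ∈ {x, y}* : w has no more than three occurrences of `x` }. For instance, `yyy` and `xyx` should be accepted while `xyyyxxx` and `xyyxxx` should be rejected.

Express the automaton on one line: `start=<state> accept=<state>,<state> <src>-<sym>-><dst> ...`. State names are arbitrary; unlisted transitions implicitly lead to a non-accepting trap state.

Only the number of `x`s matters, and only up to 4. Make a chain q0 → q1 → q2 → q3 → q4 advanced by each `x` (with q4 absorbing); every other symbol self-loops. The accepting set is {q0, q1, q2, q3}.
5 states suffice.
        x   y  
>* q0   q1  q0 
 * q1   q2  q1 
 * q2   q3  q2 
 * q3   q4  q3 
   q4   q4  q4 
(> = start, * = accepting)

start=q0 accept=q0,q1,q2,q3 q0-x->q1 q0-y->q0 q1-x->q2 q1-y->q1 q2-x->q3 q2-y->q2 q3-x->q4 q3-y->q3 q4-x->q4 q4-y->q4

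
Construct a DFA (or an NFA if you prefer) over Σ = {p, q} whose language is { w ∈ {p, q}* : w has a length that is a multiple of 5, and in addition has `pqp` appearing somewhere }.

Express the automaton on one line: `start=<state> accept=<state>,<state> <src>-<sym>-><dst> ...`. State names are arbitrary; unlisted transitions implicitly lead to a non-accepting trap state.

start=A accept=Q A-p->B A-q->C B-p->D B-q->E C-p->D C-q->F D-p->G D-q->H E-p->I E-q->J F-p->G F-q->J G-p->K G-q->L H-p->M H-q->N I-p->M I-q->M J-p->K J-q->N K-p->O K-q->P L-p->Q L-q->A M-p->Q M-q->Q N-p->O N-q->A O-p->B O-q->R P-p->S P-q->C Q-p->S Q-q->S R-p->T R-q->F S-p->T S-q->T T-p->I T-q->I

Build one automaton per condition and run them in lockstep. One (5 states) tracks the input length modulo 5; the other (4 states) tracks whether and how much of `pqp` has been seen. Each combined state is a pair, one component from each; accept when both components accept.
With 20 states:
       p  q 
>  A   B  C 
   B   D  E 
   C   D  F 
   D   G  H 
   E   I  J 
   F   G  J 
   G   K  L 
   H   M  N 
   I   M  M 
   J   K  N 
   K   O  P 
   L   Q  A 
   M   Q  Q 
   N   O  A 
   O   B  R 
   P   S  C 
 * Q   S  S 
   R   T  F 
   S   T  T 
   T   I  I 
(> = start, * = accepting)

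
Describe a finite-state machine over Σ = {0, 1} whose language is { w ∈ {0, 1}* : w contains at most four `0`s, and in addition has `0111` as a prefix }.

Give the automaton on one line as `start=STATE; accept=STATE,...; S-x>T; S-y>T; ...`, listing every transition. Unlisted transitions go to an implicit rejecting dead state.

start=q0; accept=q9,q11,q12,q13; q0-0>q1; q0-1>q2; q1-0>q3; q1-1>q4; q2-0>q5; q2-1>q2; q3-0>q6; q3-1>q3; q4-0>q3; q4-1>q7; q5-0>q3; q5-1>q5; q6-0>q8; q6-1>q6; q7-0>q3; q7-1>q9; q8-0>q10; q8-1>q8; q9-0>q11; q9-1>q9; q10-0>q10; q10-1>q10; q11-0>q12; q11-1>q11; q12-0>q13; q12-1>q12; q13-0>q14; q13-1>q13; q14-0>q14; q14-1>q14

Handle the two conditions separately and then intersect. The first has 6 states tracking the count of `0`s, saturating at 5; the second has 6 states tracking whether the input so far still matches the prefix `0111`. A product state is a pair (one from each), accepting exactly when both do.
15 states suffice.
          0    1  
>  q0     q1   q2 
   q1     q3   q4 
   q2     q5   q2 
   q3     q6   q3 
   q4     q3   q7 
   q5     q3   q5 
   q6     q8   q6 
   q7     q3   q9 
   q8    q10   q8 
 * q9    q11   q9 
   q10   q10  q10 
 * q11   q12  q11 
 * q12   q13  q12 
 * q13   q14  q13 
   q14   q14  q14 
(> = start, * = accepting)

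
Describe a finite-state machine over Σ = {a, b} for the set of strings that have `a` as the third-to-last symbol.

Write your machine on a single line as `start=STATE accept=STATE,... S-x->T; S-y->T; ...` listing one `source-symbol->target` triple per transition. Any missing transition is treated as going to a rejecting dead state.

start=q0; accept=q7,q8,q9,q10; q0-a->q1; q0-b->q2; q1-a->q3; q1-b->q4; q2-a->q5; q2-b->q6; q3-a->q7; q3-b->q8; q4-a->q9; q4-b->q10; q5-a->q11; q5-b->q12; q6-a->q13; q6-b->q14; q7-a->q7; q7-b->q8; q8-a->q9; q8-b->q10; q9-a->q11; q9-b->q12; q10-a->q13; q10-b->q14; q11-a->q7; q11-b->q8; q12-a->q9; q12-b->q10; q13-a->q11; q13-b->q12; q14-a->q13; q14-b->q14

A DFA must remember the last 3 symbols (since which symbol is third-to-last isn't known until the input ends). Use one state per possible window of the last ≤3 symbols; accept from those whose window starts with `a`.
15 states suffice.
          a    b  
>  q0     q1   q2 
   q1     q3   q4 
   q2     q5   q6 
   q3     q7   q8 
   q4     q9  q10 
   q5    q11  q12 
   q6    q13  q14 
 * q7     q7   q8 
 * q8     q9  q10 
 * q9    q11  q12 
 * q10   q13  q14 
   q11    q7   q8 
   q12    q9  q10 
   q13   q11  q12 
   q14   q13  q14 
(> = start, * = accepting)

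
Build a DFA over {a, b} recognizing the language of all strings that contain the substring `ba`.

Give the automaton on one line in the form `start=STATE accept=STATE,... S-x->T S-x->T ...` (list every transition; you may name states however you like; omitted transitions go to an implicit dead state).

Track how much of `ba` has been matched so far: state S0 is no progress, S2 is the absorbing accept state reached once `ba` has occurred. Intermediate states record partial matches; on a mismatch, fall back to the longest reusable overlap.
With 3 states:
        a   b  
>  S0   S0  S1 
   S1   S2  S1 
 * S2   S2  S2 
(> = start, * = accepting)

start=S0 accept=S2 S0-a->S0 S0-b->S1 S1-a->S2 S1-b->S1 S2-a->S2 S2-b->S2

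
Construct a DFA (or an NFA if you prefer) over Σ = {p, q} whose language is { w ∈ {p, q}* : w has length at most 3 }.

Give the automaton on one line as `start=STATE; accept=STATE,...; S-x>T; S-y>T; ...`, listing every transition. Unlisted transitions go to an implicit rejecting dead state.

Count input length up to 4: every symbol moves from s0 toward s4, which means 'more than 3' and absorbs. Accept from {s0, s1, s2, s3}.
With 5 states:
        p   q  
>* s0   s1  s1 
 * s1   s2  s2 
 * s2   s3  s3 
 * s3   s4  s4 
   s4   s4  s4 
(> = start, * = accepting)

start=s0; accept=s0,s1,s2,s3; s0-p>s1; s0-q>s1; s1-p>s2; s1-q>s2; s2-p>s3; s2-q>s3; s3-p>s4; s3-q>s4; s4-p>s4; s4-q>s4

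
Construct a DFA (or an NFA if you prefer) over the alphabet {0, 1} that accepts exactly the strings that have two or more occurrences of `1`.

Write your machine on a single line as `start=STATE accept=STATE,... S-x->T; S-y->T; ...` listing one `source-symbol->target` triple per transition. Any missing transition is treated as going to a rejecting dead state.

Count `1`s, saturating at 3: states A through C mean 0 through 2 `1`s seen; D means more than 2. Each `1` increments (capped at D); other symbols loop. Accept from {C, D}.
       0  1 
>  A   A  B 
   B   B  C 
 * C   C  D 
 * D   D  D 
(> = start, * = accepting)

start=A; accept=C,D; A-0->A; A-1->B; B-0->B; B-1->C; C-0->C; C-1->D; D-0->D; D-1->D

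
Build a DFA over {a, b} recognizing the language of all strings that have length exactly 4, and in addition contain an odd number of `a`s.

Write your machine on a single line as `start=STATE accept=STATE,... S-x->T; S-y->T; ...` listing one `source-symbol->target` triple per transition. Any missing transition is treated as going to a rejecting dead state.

Run two small machines in parallel and take their product. One (6 states) tracks the input length, saturating at 5; the other (2 states) tracks the count of `a`s modulo 2. Each combined state is a pair, one component from each; accept when both components accept. Equivalent product states are then merged.
        a   b  
>  S0   S1  S2 
   S1   S3  S4 
   S2   S4  S3 
   S3   S5  S6 
   S4   S6  S5 
   S5   S7  S8 
   S6   S8  S7 
   S7   S7  S7 
 * S8   S7  S7 
(> = start, * = accepting)

start=S0; accept=S8; S0-a->S1; S0-b->S2; S1-a->S3; S1-b->S4; S2-a->S4; S2-b->S3; S3-a->S5; S3-b->S6; S4-a->S6; S4-b->S5; S5-a->S7; S5-b->S8; S6-a->S8; S6-b->S7; S7-a->S7; S7-b->S7; S8-a->S7; S8-b->S7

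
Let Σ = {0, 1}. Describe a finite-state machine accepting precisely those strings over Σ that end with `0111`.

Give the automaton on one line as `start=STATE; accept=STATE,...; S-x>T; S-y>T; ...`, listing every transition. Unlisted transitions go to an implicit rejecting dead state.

start=q0; accept=q4; q0-0>q1; q0-1>q0; q1-0>q1; q1-1>q2; q2-0>q1; q2-1>q3; q3-0>q1; q3-1>q4; q4-0>q1; q4-1>q0

Remember how much of `0111` the current input suffix matches. State q0 means no match yet; q1 means the last symbol is `0`; q2 means the last 2 symbols are `01`; q3 means the last 3 symbols are `011`; q4 means the last 4 symbols are `0111`. Only q4 accepts. On a mismatch, fall back to the longest proper suffix that is still a prefix of `0111`.
        0   1  
>  q0   q1  q0 
   q1   q1  q2 
   q2   q1  q3 
   q3   q1  q4 
 * q4   q1  q0 
(> = start, * = accepting)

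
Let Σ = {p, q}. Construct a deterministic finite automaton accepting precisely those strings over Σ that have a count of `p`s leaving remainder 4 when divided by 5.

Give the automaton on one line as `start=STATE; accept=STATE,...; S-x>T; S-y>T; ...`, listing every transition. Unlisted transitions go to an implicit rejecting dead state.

start=A; accept=E; A-p>B; A-q>A; B-p>C; B-q>B; C-p>D; C-q>C; D-p>E; D-q>D; E-p>A; E-q>E

The only thing that matters is how many `p`s have appeared, reduced mod 5. Use one state per residue: A for 0, …, E for 4. Reading `p` moves to the next residue; anything else stays put. E is accepting.
A 5-state machine:
       p  q 
>  A   B  A 
   B   C  B 
   C   D  C 
   D   E  D 
 * E   A  E 
(> = start, * = accepting)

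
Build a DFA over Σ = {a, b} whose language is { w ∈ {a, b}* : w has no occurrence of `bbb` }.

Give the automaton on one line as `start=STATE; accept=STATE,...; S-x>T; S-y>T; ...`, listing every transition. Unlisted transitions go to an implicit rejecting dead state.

start=q0; accept=q0,q1,q2; q0-a>q0; q0-b>q1; q1-a>q0; q1-b>q2; q2-a>q0; q2-b>q3; q3-a>q3; q3-b>q3

Track partial matches of the forbidden pattern `bbb`. State q3 is a dead state reached once `bbb` has occurred; every other state accepts. q0 means no part of `bbb` is currently matched.
4 states suffice.
        a   b  
>* q0   q0  q1 
 * q1   q0  q2 
 * q2   q0  q3 
   q3   q3  q3 
(> = start, * = accepting)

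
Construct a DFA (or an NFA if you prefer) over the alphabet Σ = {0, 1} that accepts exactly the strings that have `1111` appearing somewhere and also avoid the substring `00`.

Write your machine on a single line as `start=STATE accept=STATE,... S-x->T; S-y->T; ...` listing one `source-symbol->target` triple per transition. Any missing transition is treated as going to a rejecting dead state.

start=s0; accept=s6,s7; s0-0->s1; s0-1->s2; s1-0->s3; s1-1->s2; s2-0->s1; s2-1->s4; s3-0->s3; s3-1->s3; s4-0->s1; s4-1->s5; s5-0->s1; s5-1->s6; s6-0->s7; s6-1->s6; s7-0->s3; s7-1->s6

Handle the two conditions separately and then intersect. The first has 5 states tracking whether and how much of `1111` has been seen; the second has 3 states tracking partial matches of the forbidden pattern `00`. A product state is a pair (one from each), accepting exactly when both do. Equivalent product states are then merged.
An 8-state machine:
        0   1  
>  s0   s1  s2 
   s1   s3  s2 
   s2   s1  s4 
   s3   s3  s3 
   s4   s1  s5 
   s5   s1  s6 
 * s6   s7  s6 
 * s7   s3  s6 
(> = start, * = accepting)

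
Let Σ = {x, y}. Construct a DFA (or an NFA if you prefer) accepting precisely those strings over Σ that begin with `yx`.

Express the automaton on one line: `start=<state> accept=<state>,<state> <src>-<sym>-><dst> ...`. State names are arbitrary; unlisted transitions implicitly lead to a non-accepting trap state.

start=s0 accept=s2 s0-x->s3 s0-y->s1 s1-x->s2 s1-y->s3 s2-x->s2 s2-y->s2 s3-x->s3 s3-y->s3

Walk along `yx` while the input agrees: from s0 take `y` to s1, and so on. Any deviation drops to the rejecting sink s3. Once s2 is reached the prefix is confirmed and every continuation is accepted.
With 4 states:
        x   y  
>  s0   s3  s1 
   s1   s2  s3 
 * s2   s2  s2 
   s3   s3  s3 
(> = start, * = accepting)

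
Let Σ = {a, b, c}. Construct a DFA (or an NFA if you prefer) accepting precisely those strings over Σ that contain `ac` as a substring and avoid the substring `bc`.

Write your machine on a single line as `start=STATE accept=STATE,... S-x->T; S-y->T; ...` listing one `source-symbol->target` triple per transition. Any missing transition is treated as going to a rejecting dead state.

Run two small machines in parallel and take their product. One (3 states) tracks whether and how much of `ac` has been seen; the other (3 states) tracks partial matches of the forbidden pattern `bc`. Each combined state is a pair, one component from each; accept when both components accept. Equivalent product states are then merged.
6 states suffice.
        a   b   c  
>  s0   s1  s2  s0 
   s1   s1  s2  s3 
   s2   s1  s2  s4 
 * s3   s3  s5  s3 
   s4   s4  s4  s4 
 * s5   s3  s5  s4 
(> = start, * = accepting)

start=s0; accept=s3,s5; s0-a->s1; s0-b->s2; s0-c->s0; s1-a->s1; s1-b->s2; s1-c->s3; s2-a->s1; s2-b->s2; s2-c->s4; s3-a->s3; s3-b->s5; s3-c->s3; s4-a->s4; s4-b->s4; s4-c->s4; s5-a->s3; s5-b->s5; s5-c->s4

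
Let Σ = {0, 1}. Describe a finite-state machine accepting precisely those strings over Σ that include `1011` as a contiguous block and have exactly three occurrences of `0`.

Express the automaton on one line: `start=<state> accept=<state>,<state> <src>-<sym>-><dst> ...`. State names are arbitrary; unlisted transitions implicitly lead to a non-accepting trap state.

Run two small machines in parallel and take their product. The first has 5 states tracking whether and how much of `1011` has been seen; the second has 5 states tracking the count of `0`s, saturating at 4. A product state is a pair (one from each), accepting exactly when both do.
22 states suffice.
          0    1  
>  q0     q1   q2 
   q1     q3   q4 
   q2     q5   q2 
   q3     q6   q7 
   q4     q8   q4 
   q5     q3   q9 
   q6    q10  q11 
   q7    q12   q7 
   q8     q6  q13 
   q9     q8  q14 
   q10   q10  q15 
   q11   q16  q11 
   q12   q10  q17 
   q13   q12  q18 
   q14   q18  q14 
   q15   q16  q15 
   q16   q10  q19 
   q17   q16  q20 
   q18   q20  q18 
   q19   q16  q21 
 * q20   q21  q20 
   q21   q21  q21 
(> = start, * = accepting)

start=q0 accept=q20 q0-0->q1 q0-1->q2 q1-0->q3 q1-1->q4 q2-0->q5 q2-1->q2 q3-0->q6 q3-1->q7 q4-0->q8 q4-1->q4 q5-0->q3 q5-1->q9 q6-0->q10 q6-1->q11 q7-0->q12 q7-1->q7 q8-0->q6 q8-1->q13 q9-0->q8 q9-1->q14 q10-0->q10 q10-1->q15 q11-0->q16 q11-1->q11 q12-0->q10 q12-1->q17 q13-0->q12 q13-1->q18 q14-0->q18 q14-1->q14 q15-0->q16 q15-1->q15 q16-0->q10 q16-1->q19 q17-0->q16 q17-1->q20 q18-0->q20 q18-1->q18 q19-0->q16 q19-1->q21 q20-0->q21 q20-1->q20 q21-0->q21 q21-1->q21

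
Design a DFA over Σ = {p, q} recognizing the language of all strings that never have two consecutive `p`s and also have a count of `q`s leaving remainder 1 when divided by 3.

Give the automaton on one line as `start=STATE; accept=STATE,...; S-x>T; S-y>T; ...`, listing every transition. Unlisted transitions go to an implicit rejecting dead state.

Handle the two conditions separately and then intersect. One (3 states) tracks partial matches of the forbidden pattern `pp`; the other (3 states) tracks the count of `q`s modulo 3. Each combined state is a pair, one component from each; accept when both components accept. Minimizing collapses redundant product states.
       p  q 
>  A   B  C 
   B   D  C 
 * C   E  F 
   D   D  D 
 * E   D  F 
   F   G  A 
   G   D  A 
(> = start, * = accepting)

start=A; accept=C,E; A-p>B; A-q>C; B-p>D; B-q>C; C-p>E; C-q>F; D-p>D; D-q>D; E-p>D; E-q>F; F-p>G; F-q>A; G-p>D; G-q>A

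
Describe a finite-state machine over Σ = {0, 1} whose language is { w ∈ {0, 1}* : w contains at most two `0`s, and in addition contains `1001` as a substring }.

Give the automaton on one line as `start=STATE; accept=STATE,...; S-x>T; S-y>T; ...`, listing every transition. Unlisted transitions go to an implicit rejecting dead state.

Handle the two conditions separately and then intersect. The first has 4 states tracking the count of `0`s, saturating at 3; the second has 5 states tracking whether and how much of `1001` has been seen. A product state is a pair (one from each), accepting exactly when both do.
15 states suffice.
       0  1 
>  A   B  C 
   B   D  E 
   C   F  C 
   D   G  H 
   E   I  E 
   F   J  E 
   G   G  K 
   H   L  H 
   I   M  H 
   J   G  N 
   K   L  K 
   L   M  K 
   M   G  O 
 * N   O  N 
   O   O  O 
(> = start, * = accepting)

start=A; accept=N; A-0>B; A-1>C; B-0>D; B-1>E; C-0>F; C-1>C; D-0>G; D-1>H; E-0>I; E-1>E; F-0>J; F-1>E; G-0>G; G-1>K; H-0>L; H-1>H; I-0>M; I-1>H; J-0>G; J-1>N; K-0>L; K-1>K; L-0>M; L-1>K; M-0>G; M-1>O; N-0>O; N-1>N; O-0>O; O-1>O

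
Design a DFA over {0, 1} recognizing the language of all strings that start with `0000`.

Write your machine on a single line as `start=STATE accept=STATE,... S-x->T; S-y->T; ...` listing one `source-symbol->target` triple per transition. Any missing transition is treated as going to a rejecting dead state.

start=q0; accept=q4; q0-0->q1; q0-1->q5; q1-0->q2; q1-1->q5; q2-0->q3; q2-1->q5; q3-0->q4; q3-1->q5; q4-0->q4; q4-1->q4; q5-0->q5; q5-1->q5

Check the first 4 symbols one by one: q0 through q3 record how many have matched `0000` so far; any wrong symbol goes to the dead state q5. After all 4 match we enter the accepting sink q4.
        0   1  
>  q0   q1  q5 
   q1   q2  q5 
   q2   q3  q5 
   q3   q4  q5 
 * q4   q4  q4 
   q5   q5  q5 
(> = start, * = accepting)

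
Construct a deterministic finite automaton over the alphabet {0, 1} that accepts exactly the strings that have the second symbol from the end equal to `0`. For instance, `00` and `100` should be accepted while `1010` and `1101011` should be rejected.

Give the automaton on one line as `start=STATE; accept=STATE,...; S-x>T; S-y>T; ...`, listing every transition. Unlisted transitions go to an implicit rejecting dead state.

Because acceptance depends on a position counted from the end, the machine has to buffer the most recent 2 symbols. Make each state the string of the last up-to-2 symbols read; on input `x` shift the window left and append `x`. Accept when the buffered window has length 2 and begins with `0`.
With 7 states:
        0   1  
>  q0   q1  q2 
   q1   q3  q4 
   q2   q5  q6 
 * q3   q3  q4 
 * q4   q5  q6 
   q5   q3  q4 
   q6   q5  q6 
(> = start, * = accepting)

start=q0; accept=q3,q4; q0-0>q1; q0-1>q2; q1-0>q3; q1-1>q4; q2-0>q5; q2-1>q6; q3-0>q3; q3-1>q4; q4-0>q5; q4-1>q6; q5-0>q3; q5-1>q4; q6-0>q5; q6-1>q6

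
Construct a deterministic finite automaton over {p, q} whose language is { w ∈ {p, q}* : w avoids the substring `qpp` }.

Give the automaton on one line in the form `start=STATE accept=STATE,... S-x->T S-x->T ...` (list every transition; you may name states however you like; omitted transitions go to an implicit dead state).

Track partial matches of the forbidden pattern `qpp`. State D is a dead state reached once `qpp` has occurred; every other state accepts. A means no part of `qpp` is currently matched.
With 4 states:
       p  q 
>* A   A  B 
 * B   C  B 
 * C   D  B 
   D   D  D 
(> = start, * = accepting)

start=A accept=A,B,C A-p->A A-q->B B-p->C B-q->B C-p->D C-q->B D-p->D D-q->D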